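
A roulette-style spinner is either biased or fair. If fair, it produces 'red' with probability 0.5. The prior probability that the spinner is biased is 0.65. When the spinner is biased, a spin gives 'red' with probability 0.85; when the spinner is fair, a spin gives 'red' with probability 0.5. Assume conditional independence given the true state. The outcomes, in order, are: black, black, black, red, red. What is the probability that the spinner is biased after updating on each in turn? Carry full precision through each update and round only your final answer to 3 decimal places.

0.127

Each posterior becomes the prior for the next update.
After 'black': P(biased) = 0.15·0.6500 / (0.15·0.6500 + 0.5·0.3500) ≈ 0.3578
After 'black': P(biased) = 0.15·0.3578 / (0.15·0.3578 + 0.5·0.6422) ≈ 0.1432
After 'black': P(biased) = 0.15·0.1432 / (0.15·0.1432 + 0.5·0.8568) ≈ 0.0477
After 'red': P(biased) = 0.85·0.0477 / (0.85·0.0477 + 0.5·0.9523) ≈ 0.0785
After 'red': P(biased) = 0.85·0.0785 / (0.85·0.0785 + 0.5·0.9215) ≈ 0.1266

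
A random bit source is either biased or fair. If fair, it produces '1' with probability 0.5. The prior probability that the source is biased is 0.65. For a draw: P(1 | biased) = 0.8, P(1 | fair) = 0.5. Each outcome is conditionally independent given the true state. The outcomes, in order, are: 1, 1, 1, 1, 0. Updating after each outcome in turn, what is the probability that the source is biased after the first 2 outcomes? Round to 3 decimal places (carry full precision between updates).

After '1': P(biased) = 0.8·0.6500 / (0.8·0.6500 + 0.5·0.3500) ≈ 0.7482
After '1': P(biased) = 0.8·0.7482 / (0.8·0.7482 + 0.5·0.2518) ≈ 0.8262

0.826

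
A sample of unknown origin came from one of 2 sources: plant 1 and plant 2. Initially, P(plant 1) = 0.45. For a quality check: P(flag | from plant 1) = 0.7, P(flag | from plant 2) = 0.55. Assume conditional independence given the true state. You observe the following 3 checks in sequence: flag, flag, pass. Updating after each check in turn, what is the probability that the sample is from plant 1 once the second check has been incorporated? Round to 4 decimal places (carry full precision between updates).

Each posterior becomes the prior for the next update.
After 'flag': P(plant 1) = 0.7·0.4500 / (0.7·0.4500 + 0.55·0.5500) ≈ 0.5101
After 'flag': P(plant 1) = 0.7·0.5101 / (0.7·0.5101 + 0.55·0.4899) ≈ 0.5700

0.5700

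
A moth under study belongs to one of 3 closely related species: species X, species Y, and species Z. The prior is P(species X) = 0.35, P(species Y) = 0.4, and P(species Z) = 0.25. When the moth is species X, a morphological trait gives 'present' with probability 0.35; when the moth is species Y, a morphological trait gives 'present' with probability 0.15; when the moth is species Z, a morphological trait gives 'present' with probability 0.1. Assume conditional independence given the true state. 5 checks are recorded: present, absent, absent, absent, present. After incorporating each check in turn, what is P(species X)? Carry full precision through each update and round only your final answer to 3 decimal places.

0.616

After 'present': normaliser = 0.35·0.3500 + 0.15·0.4000 + 0.1·0.2500; P(species X) ≈ 0.5904, P(species Y) ≈ 0.2892, P(species Z) ≈ 0.1205
After 'absent': normaliser = 0.65·0.5904 + 0.85·0.2892 + 0.9·0.1205; P(species X) ≈ 0.5200, P(species Y) ≈ 0.3331, P(species Z) ≈ 0.1469
After 'absent': normaliser = 0.65·0.5200 + 0.85·0.3331 + 0.9·0.1469; P(species X) ≈ 0.4487, P(species Y) ≈ 0.3758, P(species Z) ≈ 0.1755
After 'absent': normaliser = 0.65·0.4487 + 0.85·0.3758 + 0.9·0.1755; P(species X) ≈ 0.3792, P(species Y) ≈ 0.4154, P(species Z) ≈ 0.2054
After 'present': normaliser = 0.35·0.3792 + 0.15·0.4154 + 0.1·0.2054; P(species X) ≈ 0.6157, P(species Y) ≈ 0.2890, P(species Z) ≈ 0.0953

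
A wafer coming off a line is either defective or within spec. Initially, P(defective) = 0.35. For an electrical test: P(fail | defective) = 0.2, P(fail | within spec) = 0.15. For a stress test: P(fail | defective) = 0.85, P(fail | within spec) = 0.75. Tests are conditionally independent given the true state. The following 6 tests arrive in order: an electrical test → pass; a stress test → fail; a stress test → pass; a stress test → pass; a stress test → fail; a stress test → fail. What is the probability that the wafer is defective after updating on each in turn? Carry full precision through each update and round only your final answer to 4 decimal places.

0.2099

After an electrical test='pass': P(defective) = 0.8·0.3500 / (0.8·0.3500 + 0.85·0.6500) ≈ 0.3363
After a stress test='fail': P(defective) = 0.85·0.3363 / (0.85·0.3363 + 0.75·0.6637) ≈ 0.3648
After a stress test='pass': P(defective) = 0.15·0.3648 / (0.15·0.3648 + 0.25·0.6352) ≈ 0.2563
After a stress test='pass': P(defective) = 0.15·0.2563 / (0.15·0.2563 + 0.25·0.7437) ≈ 0.1713
After a stress test='fail': P(defective) = 0.85·0.1713 / (0.85·0.1713 + 0.75·0.8287) ≈ 0.1898
After a stress test='fail': P(defective) = 0.85·0.1898 / (0.85·0.1898 + 0.75·0.8102) ≈ 0.2099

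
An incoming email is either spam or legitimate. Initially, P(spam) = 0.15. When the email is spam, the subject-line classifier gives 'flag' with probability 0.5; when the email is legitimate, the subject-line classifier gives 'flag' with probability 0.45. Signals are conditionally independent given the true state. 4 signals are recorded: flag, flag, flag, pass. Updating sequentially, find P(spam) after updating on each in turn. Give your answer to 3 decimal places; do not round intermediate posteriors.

After 'flag': P(spam) = 0.5·0.1500 / (0.5·0.1500 + 0.45·0.8500) ≈ 0.1639
After 'flag': P(spam) = 0.5·0.1639 / (0.5·0.1639 + 0.45·0.8361) ≈ 0.1789
After 'flag': P(spam) = 0.5·0.1789 / (0.5·0.1789 + 0.45·0.8211) ≈ 0.1949
After 'pass': P(spam) = 0.5·0.1949 / (0.5·0.1949 + 0.55·0.8051) ≈ 0.1804

0.180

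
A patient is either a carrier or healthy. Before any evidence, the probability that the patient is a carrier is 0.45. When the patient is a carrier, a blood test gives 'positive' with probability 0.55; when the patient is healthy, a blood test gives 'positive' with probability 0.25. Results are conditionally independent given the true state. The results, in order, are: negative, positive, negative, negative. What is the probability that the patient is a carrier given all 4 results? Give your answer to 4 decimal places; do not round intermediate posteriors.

0.2800

After 'negative': P(carrier) = 0.45·0.4500 / (0.45·0.4500 + 0.75·0.5500) ≈ 0.3293
After 'positive': P(carrier) = 0.55·0.3293 / (0.55·0.3293 + 0.25·0.6707) ≈ 0.5192
After 'negative': P(carrier) = 0.45·0.5192 / (0.45·0.5192 + 0.75·0.4808) ≈ 0.3932
After 'negative': P(carrier) = 0.45·0.3932 / (0.45·0.3932 + 0.75·0.6068) ≈ 0.2800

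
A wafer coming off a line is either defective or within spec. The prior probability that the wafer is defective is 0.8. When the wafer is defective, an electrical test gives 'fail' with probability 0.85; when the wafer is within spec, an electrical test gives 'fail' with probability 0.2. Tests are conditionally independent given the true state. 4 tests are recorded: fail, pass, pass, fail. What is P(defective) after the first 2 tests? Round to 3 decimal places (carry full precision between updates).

After 'fail': P(defective) = 0.85·0.8000 / (0.85·0.8000 + 0.2·0.2000) ≈ 0.9444
After 'pass': P(defective) = 0.15·0.9444 / (0.15·0.9444 + 0.8·0.0556) ≈ 0.7612

0.761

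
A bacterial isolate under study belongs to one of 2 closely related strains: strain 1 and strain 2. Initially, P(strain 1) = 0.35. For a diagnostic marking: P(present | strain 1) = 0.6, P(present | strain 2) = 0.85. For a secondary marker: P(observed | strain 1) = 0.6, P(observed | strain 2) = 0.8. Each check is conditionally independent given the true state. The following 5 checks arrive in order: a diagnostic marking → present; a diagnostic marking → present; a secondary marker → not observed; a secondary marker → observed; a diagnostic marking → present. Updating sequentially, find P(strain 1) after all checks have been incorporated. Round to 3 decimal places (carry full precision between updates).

0.221

After a diagnostic marking='present': P(strain 1) = 0.6·0.3500 / (0.6·0.3500 + 0.85·0.6500) ≈ 0.2754
After a diagnostic marking='present': P(strain 1) = 0.6·0.2754 / (0.6·0.2754 + 0.85·0.7246) ≈ 0.2115
After a secondary marker='not observed': P(strain 1) = 0.4·0.2115 / (0.4·0.2115 + 0.2·0.7885) ≈ 0.3492
After a secondary marker='observed': P(strain 1) = 0.6·0.3492 / (0.6·0.3492 + 0.8·0.6508) ≈ 0.2870
After a diagnostic marking='present': P(strain 1) = 0.6·0.2870 / (0.6·0.2870 + 0.85·0.7130) ≈ 0.2212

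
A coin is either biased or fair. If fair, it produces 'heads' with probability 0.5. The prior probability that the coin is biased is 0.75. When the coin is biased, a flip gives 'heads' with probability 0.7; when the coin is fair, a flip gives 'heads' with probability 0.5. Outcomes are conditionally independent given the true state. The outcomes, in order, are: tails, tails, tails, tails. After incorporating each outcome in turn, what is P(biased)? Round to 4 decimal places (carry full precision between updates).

0.2800

Each posterior becomes the prior for the next update.
After 'tails': P(biased) = 0.3·0.7500 / (0.3·0.7500 + 0.5·0.2500) ≈ 0.6429
After 'tails': P(biased) = 0.3·0.6429 / (0.3·0.6429 + 0.5·0.3571) ≈ 0.5192
After 'tails': P(biased) = 0.3·0.5192 / (0.3·0.5192 + 0.5·0.4808) ≈ 0.3932
After 'tails': P(biased) = 0.3·0.3932 / (0.3·0.3932 + 0.5·0.6068) ≈ 0.2800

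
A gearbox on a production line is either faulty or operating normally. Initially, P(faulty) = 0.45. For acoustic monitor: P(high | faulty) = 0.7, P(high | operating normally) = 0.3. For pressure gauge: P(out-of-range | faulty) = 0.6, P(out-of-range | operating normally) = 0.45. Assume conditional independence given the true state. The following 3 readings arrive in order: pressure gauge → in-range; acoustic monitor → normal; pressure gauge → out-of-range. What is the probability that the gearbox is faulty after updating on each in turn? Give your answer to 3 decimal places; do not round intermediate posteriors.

After pressure gauge='in-range': P(faulty) = 0.4·0.4500 / (0.4·0.4500 + 0.55·0.5500) ≈ 0.3731
After acoustic monitor='normal': P(faulty) = 0.3·0.3731 / (0.3·0.3731 + 0.7·0.6269) ≈ 0.2032
After pressure gauge='out-of-range': P(faulty) = 0.6·0.2032 / (0.6·0.2032 + 0.45·0.7968) ≈ 0.2537

0.254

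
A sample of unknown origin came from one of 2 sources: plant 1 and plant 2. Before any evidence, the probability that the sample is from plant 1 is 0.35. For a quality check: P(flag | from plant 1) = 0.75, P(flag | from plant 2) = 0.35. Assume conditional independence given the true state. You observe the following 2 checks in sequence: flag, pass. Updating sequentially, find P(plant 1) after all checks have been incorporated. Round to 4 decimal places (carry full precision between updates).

After 'flag': P(plant 1) = 0.75·0.3500 / (0.75·0.3500 + 0.35·0.6500) ≈ 0.5357
After 'pass': P(plant 1) = 0.25·0.5357 / (0.25·0.5357 + 0.65·0.4643) ≈ 0.3074

0.3074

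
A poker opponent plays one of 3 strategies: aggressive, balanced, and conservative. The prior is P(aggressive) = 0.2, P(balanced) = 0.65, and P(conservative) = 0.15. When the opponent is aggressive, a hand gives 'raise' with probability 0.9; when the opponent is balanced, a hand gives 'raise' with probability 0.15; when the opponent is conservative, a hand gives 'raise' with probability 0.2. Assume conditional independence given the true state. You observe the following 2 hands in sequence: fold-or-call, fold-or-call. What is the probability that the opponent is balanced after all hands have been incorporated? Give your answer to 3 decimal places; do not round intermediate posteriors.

After 'fold-or-call': normaliser = 0.1·0.2000 + 0.85·0.6500 + 0.8·0.1500; P(aggressive) ≈ 0.0289, P(balanced) ≈ 0.7978, P(conservative) ≈ 0.1733
After 'fold-or-call': normaliser = 0.1·0.0289 + 0.85·0.7978 + 0.8·0.1733; P(aggressive) ≈ 0.0035, P(balanced) ≈ 0.8274, P(conservative) ≈ 0.1691

0.827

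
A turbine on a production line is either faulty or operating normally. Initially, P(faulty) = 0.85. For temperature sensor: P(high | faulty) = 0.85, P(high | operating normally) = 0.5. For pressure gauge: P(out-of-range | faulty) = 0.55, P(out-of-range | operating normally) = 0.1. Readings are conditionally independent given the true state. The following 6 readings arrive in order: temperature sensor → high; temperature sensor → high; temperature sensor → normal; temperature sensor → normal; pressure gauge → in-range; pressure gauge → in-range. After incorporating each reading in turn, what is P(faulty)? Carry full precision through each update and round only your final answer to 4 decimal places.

0.2693

After temperature sensor='high': P(faulty) = 0.85·0.8500 / (0.85·0.8500 + 0.5·0.1500) ≈ 0.9060
After temperature sensor='high': P(faulty) = 0.85·0.9060 / (0.85·0.9060 + 0.5·0.0940) ≈ 0.9425
After temperature sensor='normal': P(faulty) = 0.15·0.9425 / (0.15·0.9425 + 0.5·0.0575) ≈ 0.8309
After temperature sensor='normal': P(faulty) = 0.15·0.8309 / (0.15·0.8309 + 0.5·0.1691) ≈ 0.5958
After pressure gauge='in-range': P(faulty) = 0.45·0.5958 / (0.45·0.5958 + 0.9·0.4042) ≈ 0.4243
After pressure gauge='in-range': P(faulty) = 0.45·0.4243 / (0.45·0.4243 + 0.9·0.5757) ≈ 0.2693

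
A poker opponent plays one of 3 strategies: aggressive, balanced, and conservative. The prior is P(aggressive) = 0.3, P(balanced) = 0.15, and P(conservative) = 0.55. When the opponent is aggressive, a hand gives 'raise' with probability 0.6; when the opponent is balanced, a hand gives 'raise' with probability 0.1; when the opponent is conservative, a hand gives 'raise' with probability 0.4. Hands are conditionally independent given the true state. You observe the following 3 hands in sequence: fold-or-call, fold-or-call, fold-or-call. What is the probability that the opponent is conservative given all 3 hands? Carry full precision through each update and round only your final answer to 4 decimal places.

0.4803

After 'fold-or-call': normaliser = 0.4·0.3000 + 0.9·0.1500 + 0.6·0.5500; P(aggressive) ≈ 0.2051, P(balanced) ≈ 0.2308, P(conservative) ≈ 0.5641
After 'fold-or-call': normaliser = 0.4·0.2051 + 0.9·0.2308 + 0.6·0.5641; P(aggressive) ≈ 0.1306, P(balanced) ≈ 0.3306, P(conservative) ≈ 0.5388
After 'fold-or-call': normaliser = 0.4·0.1306 + 0.9·0.3306 + 0.6·0.5388; P(aggressive) ≈ 0.0776, P(balanced) ≈ 0.4421, P(conservative) ≈ 0.4803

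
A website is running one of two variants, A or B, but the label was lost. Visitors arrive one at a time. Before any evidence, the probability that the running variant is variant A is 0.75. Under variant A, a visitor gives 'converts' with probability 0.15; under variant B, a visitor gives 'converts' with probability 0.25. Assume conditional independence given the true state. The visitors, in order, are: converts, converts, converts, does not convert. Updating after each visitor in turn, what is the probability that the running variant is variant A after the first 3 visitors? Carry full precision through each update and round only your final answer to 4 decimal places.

0.3932

After 'converts': P(A) = 0.15·0.7500 / (0.15·0.7500 + 0.25·0.2500) ≈ 0.6429
After 'converts': P(A) = 0.15·0.6429 / (0.15·0.6429 + 0.25·0.3571) ≈ 0.5192
After 'converts': P(A) = 0.15·0.5192 / (0.15·0.5192 + 0.25·0.4808) ≈ 0.3932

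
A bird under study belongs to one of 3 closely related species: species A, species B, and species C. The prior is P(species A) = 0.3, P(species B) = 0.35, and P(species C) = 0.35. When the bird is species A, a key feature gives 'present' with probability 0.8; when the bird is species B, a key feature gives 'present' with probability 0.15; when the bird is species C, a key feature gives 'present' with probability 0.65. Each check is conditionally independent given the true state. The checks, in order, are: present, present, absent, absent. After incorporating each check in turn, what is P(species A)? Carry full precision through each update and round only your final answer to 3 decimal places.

After 'present': normaliser = 0.8·0.3000 + 0.15·0.3500 + 0.65·0.3500; P(species A) ≈ 0.4615, P(species B) ≈ 0.1010, P(species C) ≈ 0.4375
After 'present': normaliser = 0.8·0.4615 + 0.15·0.1010 + 0.65·0.4375; P(species A) ≈ 0.5521, P(species B) ≈ 0.0226, P(species C) ≈ 0.4252
After 'absent': normaliser = 0.2·0.5521 + 0.85·0.0226 + 0.35·0.4252; P(species A) ≈ 0.3965, P(species B) ≈ 0.0691, P(species C) ≈ 0.5344
After 'absent': normaliser = 0.2·0.3965 + 0.85·0.0691 + 0.35·0.5344; P(species A) ≈ 0.2439, P(species B) ≈ 0.1807, P(species C) ≈ 0.5754

0.244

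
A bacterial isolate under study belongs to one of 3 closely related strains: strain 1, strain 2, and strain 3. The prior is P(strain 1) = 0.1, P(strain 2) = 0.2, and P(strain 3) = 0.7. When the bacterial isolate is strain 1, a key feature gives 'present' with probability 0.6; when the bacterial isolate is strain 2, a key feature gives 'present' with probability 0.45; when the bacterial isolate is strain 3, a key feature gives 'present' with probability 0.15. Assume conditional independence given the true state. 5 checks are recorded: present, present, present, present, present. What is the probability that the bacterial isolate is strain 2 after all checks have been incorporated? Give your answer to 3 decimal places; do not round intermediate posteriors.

0.320

Each posterior becomes the prior for the next update.
After 'present': normaliser = 0.6·0.1000 + 0.45·0.2000 + 0.15·0.7000; P(strain 1) ≈ 0.2353, P(strain 2) ≈ 0.3529, P(strain 3) ≈ 0.4118
After 'present': normaliser = 0.6·0.2353 + 0.45·0.3529 + 0.15·0.4118; P(strain 1) ≈ 0.3902, P(strain 2) ≈ 0.4390, P(strain 3) ≈ 0.1707
After 'present': normaliser = 0.6·0.3902 + 0.45·0.4390 + 0.15·0.1707; P(strain 1) ≈ 0.5120, P(strain 2) ≈ 0.4320, P(strain 3) ≈ 0.0560
After 'present': normaliser = 0.6·0.5120 + 0.45·0.4320 + 0.15·0.0560; P(strain 1) ≈ 0.6024, P(strain 2) ≈ 0.3812, P(strain 3) ≈ 0.0165
After 'present': normaliser = 0.6·0.6024 + 0.45·0.3812 + 0.15·0.0165; P(strain 1) ≈ 0.6750, P(strain 2) ≈ 0.3204, P(strain 3) ≈ 0.0046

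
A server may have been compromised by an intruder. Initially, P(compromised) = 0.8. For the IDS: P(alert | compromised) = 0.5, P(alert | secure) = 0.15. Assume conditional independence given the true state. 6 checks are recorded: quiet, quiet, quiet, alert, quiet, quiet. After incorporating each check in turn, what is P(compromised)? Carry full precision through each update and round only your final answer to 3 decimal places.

After 'quiet': P(compromised) = 0.5·0.8000 / (0.5·0.8000 + 0.85·0.2000) ≈ 0.7018
After 'quiet': P(compromised) = 0.5·0.7018 / (0.5·0.7018 + 0.85·0.2982) ≈ 0.5806
After 'quiet': P(compromised) = 0.5·0.5806 / (0.5·0.5806 + 0.85·0.4194) ≈ 0.4488
After 'alert': P(compromised) = 0.5·0.4488 / (0.5·0.4488 + 0.15·0.5512) ≈ 0.7307
After 'quiet': P(compromised) = 0.5·0.7307 / (0.5·0.7307 + 0.85·0.2693) ≈ 0.6149
After 'quiet': P(compromised) = 0.5·0.6149 / (0.5·0.6149 + 0.85·0.3851) ≈ 0.4843

0.484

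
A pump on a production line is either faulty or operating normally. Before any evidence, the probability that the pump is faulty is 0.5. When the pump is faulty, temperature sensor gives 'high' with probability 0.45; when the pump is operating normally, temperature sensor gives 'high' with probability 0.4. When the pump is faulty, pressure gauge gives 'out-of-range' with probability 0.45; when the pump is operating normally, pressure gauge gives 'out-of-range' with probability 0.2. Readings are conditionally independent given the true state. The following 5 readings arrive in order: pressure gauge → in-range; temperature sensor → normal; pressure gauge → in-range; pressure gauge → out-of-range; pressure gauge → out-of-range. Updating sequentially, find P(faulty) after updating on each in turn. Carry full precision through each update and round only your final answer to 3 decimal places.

0.687

After pressure gauge='in-range': P(faulty) = 0.55·0.5000 / (0.55·0.5000 + 0.8·0.5000) ≈ 0.4074
After temperature sensor='normal': P(faulty) = 0.55·0.4074 / (0.55·0.4074 + 0.6·0.5926) ≈ 0.3866
After pressure gauge='in-range': P(faulty) = 0.55·0.3866 / (0.55·0.3866 + 0.8·0.6134) ≈ 0.3023
After pressure gauge='out-of-range': P(faulty) = 0.45·0.3023 / (0.45·0.3023 + 0.2·0.6977) ≈ 0.4936
After pressure gauge='out-of-range': P(faulty) = 0.45·0.4936 / (0.45·0.4936 + 0.2·0.5064) ≈ 0.6869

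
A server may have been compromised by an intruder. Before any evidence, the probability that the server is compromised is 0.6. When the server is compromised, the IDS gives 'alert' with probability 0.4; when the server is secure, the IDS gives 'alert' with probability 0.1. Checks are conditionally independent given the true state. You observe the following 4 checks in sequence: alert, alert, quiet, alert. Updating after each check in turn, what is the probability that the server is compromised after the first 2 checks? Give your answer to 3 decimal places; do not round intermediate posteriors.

0.960

After 'alert': P(compromised) = 0.4·0.6000 / (0.4·0.6000 + 0.1·0.4000) ≈ 0.8571
After 'alert': P(compromised) = 0.4·0.8571 / (0.4·0.8571 + 0.1·0.1429) ≈ 0.9600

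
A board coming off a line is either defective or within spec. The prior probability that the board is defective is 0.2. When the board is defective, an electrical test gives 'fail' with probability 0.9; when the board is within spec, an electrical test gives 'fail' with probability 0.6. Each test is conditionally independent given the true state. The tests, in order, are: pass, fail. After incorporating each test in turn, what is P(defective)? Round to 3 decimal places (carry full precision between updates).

0.086

After 'pass': P(defective) = 0.1·0.2000 / (0.1·0.2000 + 0.4·0.8000) ≈ 0.0588
After 'fail': P(defective) = 0.9·0.0588 / (0.9·0.0588 + 0.6·0.9412) ≈ 0.0857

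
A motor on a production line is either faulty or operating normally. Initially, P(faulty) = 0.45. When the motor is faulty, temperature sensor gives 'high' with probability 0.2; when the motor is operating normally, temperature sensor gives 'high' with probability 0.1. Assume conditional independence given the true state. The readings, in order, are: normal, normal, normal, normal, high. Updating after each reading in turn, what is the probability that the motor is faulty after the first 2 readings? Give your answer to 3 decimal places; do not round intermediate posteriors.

After 'normal': P(faulty) = 0.8·0.4500 / (0.8·0.4500 + 0.9·0.5500) ≈ 0.4211
After 'normal': P(faulty) = 0.8·0.4211 / (0.8·0.4211 + 0.9·0.5789) ≈ 0.3926

0.393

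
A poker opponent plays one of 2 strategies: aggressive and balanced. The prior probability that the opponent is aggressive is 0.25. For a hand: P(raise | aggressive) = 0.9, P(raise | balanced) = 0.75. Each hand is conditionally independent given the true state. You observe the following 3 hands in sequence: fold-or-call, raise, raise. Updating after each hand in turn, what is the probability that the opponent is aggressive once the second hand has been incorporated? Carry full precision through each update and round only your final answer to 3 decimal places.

0.138

After 'fold-or-call': P(aggressive) = 0.1·0.2500 / (0.1·0.2500 + 0.25·0.7500) ≈ 0.1176
After 'raise': P(aggressive) = 0.9·0.1176 / (0.9·0.1176 + 0.75·0.8824) ≈ 0.1379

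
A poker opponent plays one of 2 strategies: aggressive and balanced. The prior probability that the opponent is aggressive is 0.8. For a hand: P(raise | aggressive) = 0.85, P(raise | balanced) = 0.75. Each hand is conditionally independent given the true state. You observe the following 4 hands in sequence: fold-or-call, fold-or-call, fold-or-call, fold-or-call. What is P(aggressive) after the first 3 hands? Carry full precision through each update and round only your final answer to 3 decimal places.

0.464

After 'fold-or-call': P(aggressive) = 0.15·0.8000 / (0.15·0.8000 + 0.25·0.2000) ≈ 0.7059
After 'fold-or-call': P(aggressive) = 0.15·0.7059 / (0.15·0.7059 + 0.25·0.2941) ≈ 0.5902
After 'fold-or-call': P(aggressive) = 0.15·0.5902 / (0.15·0.5902 + 0.25·0.4098) ≈ 0.4635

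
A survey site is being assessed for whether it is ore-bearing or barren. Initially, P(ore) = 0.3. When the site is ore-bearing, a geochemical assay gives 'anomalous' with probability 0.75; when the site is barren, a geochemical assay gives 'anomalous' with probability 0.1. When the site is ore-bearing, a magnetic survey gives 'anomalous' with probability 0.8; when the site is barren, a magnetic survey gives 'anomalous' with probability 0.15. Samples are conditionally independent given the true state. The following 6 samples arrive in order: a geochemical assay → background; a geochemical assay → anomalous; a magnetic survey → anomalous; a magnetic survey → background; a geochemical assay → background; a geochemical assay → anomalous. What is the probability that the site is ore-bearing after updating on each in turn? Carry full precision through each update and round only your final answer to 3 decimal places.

0.700

After a geochemical assay='background': P(ore) = 0.25·0.3000 / (0.25·0.3000 + 0.9·0.7000) ≈ 0.1064
After a geochemical assay='anomalous': P(ore) = 0.75·0.1064 / (0.75·0.1064 + 0.1·0.8936) ≈ 0.4717
After a magnetic survey='anomalous': P(ore) = 0.8·0.4717 / (0.8·0.4717 + 0.15·0.5283) ≈ 0.8264
After a magnetic survey='background': P(ore) = 0.2·0.8264 / (0.2·0.8264 + 0.85·0.1736) ≈ 0.5284
After a geochemical assay='background': P(ore) = 0.25·0.5284 / (0.25·0.5284 + 0.9·0.4716) ≈ 0.2374
After a geochemical assay='anomalous': P(ore) = 0.75·0.2374 / (0.75·0.2374 + 0.1·0.7626) ≈ 0.7001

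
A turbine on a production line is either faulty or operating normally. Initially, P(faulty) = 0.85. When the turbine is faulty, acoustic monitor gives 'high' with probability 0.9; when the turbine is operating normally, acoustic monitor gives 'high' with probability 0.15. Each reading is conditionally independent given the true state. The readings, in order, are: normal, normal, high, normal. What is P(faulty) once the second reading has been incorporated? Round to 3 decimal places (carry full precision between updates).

0.073

After 'normal': P(faulty) = 0.1·0.8500 / (0.1·0.8500 + 0.85·0.1500) ≈ 0.4000
After 'normal': P(faulty) = 0.1·0.4000 / (0.1·0.4000 + 0.85·0.6000) ≈ 0.0727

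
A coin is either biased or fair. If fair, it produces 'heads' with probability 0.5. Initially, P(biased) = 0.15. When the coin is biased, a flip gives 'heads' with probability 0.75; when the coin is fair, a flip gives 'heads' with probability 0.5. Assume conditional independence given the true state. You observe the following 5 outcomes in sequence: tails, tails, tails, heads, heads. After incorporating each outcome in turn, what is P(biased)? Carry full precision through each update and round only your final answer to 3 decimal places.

After 'tails': P(biased) = 0.25·0.1500 / (0.25·0.1500 + 0.5·0.8500) ≈ 0.0811
After 'tails': P(biased) = 0.25·0.0811 / (0.25·0.0811 + 0.5·0.9189) ≈ 0.0423
After 'tails': P(biased) = 0.25·0.0423 / (0.25·0.0423 + 0.5·0.9577) ≈ 0.0216
After 'heads': P(biased) = 0.75·0.0216 / (0.75·0.0216 + 0.5·0.9784) ≈ 0.0320
After 'heads': P(biased) = 0.75·0.0320 / (0.75·0.0320 + 0.5·0.9680) ≈ 0.0473

0.047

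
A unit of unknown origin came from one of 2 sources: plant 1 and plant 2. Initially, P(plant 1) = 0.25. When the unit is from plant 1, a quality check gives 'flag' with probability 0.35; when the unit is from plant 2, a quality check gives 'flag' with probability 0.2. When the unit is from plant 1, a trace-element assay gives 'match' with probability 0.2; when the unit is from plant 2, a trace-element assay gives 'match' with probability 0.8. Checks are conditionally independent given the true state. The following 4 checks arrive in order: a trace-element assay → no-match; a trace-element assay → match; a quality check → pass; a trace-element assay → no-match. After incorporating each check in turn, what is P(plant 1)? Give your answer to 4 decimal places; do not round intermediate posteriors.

0.5200

After a trace-element assay='no-match': P(plant 1) = 0.8·0.2500 / (0.8·0.2500 + 0.2·0.7500) ≈ 0.5714
After a trace-element assay='match': P(plant 1) = 0.2·0.5714 / (0.2·0.5714 + 0.8·0.4286) ≈ 0.2500
After a quality check='pass': P(plant 1) = 0.65·0.2500 / (0.65·0.2500 + 0.8·0.7500) ≈ 0.2131
After a trace-element assay='no-match': P(plant 1) = 0.8·0.2131 / (0.8·0.2131 + 0.2·0.7869) ≈ 0.5200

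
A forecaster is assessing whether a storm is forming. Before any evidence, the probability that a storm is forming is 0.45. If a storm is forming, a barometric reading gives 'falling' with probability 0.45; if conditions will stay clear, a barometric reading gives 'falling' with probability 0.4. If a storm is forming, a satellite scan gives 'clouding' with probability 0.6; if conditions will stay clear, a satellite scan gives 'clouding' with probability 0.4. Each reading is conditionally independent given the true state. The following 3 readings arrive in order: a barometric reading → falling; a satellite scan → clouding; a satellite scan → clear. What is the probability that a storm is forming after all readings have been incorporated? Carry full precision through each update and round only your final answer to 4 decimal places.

0.4793

After a barometric reading='falling': P(storm) = 0.45·0.4500 / (0.45·0.4500 + 0.4·0.5500) ≈ 0.4793
After a satellite scan='clouding': P(storm) = 0.6·0.4793 / (0.6·0.4793 + 0.4·0.5207) ≈ 0.5800
After a satellite scan='clear': P(storm) = 0.4·0.5800 / (0.4·0.5800 + 0.6·0.4200) ≈ 0.4793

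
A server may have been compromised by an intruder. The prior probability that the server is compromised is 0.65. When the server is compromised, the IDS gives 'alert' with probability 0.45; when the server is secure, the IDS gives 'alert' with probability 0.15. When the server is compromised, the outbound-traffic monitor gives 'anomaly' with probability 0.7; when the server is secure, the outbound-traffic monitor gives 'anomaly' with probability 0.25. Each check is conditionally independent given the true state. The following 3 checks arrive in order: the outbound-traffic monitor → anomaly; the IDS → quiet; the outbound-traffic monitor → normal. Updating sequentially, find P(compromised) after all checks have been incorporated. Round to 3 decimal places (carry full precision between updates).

0.574

After the outbound-traffic monitor='anomaly': P(compromised) = 0.7·0.6500 / (0.7·0.6500 + 0.25·0.3500) ≈ 0.8387
After the IDS='quiet': P(compromised) = 0.55·0.8387 / (0.55·0.8387 + 0.85·0.1613) ≈ 0.7709
After the outbound-traffic monitor='normal': P(compromised) = 0.3·0.7709 / (0.3·0.7709 + 0.75·0.2291) ≈ 0.5737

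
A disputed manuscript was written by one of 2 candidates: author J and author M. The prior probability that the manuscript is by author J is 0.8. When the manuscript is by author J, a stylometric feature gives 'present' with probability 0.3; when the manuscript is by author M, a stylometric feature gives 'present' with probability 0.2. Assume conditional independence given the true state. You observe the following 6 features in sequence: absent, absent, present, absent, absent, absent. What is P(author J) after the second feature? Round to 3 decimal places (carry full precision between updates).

0.754

Apply Bayes' rule sequentially, carrying P(author J) forward.
After 'absent': P(author J) = 0.7·0.8000 / (0.7·0.8000 + 0.8·0.2000) ≈ 0.7778
After 'absent': P(author J) = 0.7·0.7778 / (0.7·0.7778 + 0.8·0.2222) ≈ 0.7538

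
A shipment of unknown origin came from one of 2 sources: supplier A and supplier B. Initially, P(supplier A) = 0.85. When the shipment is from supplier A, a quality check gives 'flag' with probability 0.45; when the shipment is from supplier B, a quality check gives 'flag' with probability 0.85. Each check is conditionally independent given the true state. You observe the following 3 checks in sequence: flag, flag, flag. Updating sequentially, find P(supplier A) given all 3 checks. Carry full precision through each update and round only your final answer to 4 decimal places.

After 'flag': P(supplier A) = 0.45·0.8500 / (0.45·0.8500 + 0.85·0.1500) ≈ 0.7500
After 'flag': P(supplier A) = 0.45·0.7500 / (0.45·0.7500 + 0.85·0.2500) ≈ 0.6136
After 'flag': P(supplier A) = 0.45·0.6136 / (0.45·0.6136 + 0.85·0.3864) ≈ 0.4568

0.4568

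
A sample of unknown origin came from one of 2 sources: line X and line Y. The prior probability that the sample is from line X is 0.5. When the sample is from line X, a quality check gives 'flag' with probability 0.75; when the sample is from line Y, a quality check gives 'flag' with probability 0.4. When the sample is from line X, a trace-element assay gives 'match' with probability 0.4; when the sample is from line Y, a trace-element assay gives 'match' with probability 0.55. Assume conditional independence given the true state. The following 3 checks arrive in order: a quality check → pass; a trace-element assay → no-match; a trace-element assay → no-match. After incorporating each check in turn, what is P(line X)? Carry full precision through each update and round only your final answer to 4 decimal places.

Each posterior becomes the prior for the next update.
After a quality check='pass': P(line X) = 0.25·0.5000 / (0.25·0.5000 + 0.6·0.5000) ≈ 0.2941
After a trace-element assay='no-match': P(line X) = 0.6·0.2941 / (0.6·0.2941 + 0.45·0.7059) ≈ 0.3571
After a trace-element assay='no-match': P(line X) = 0.6·0.3571 / (0.6·0.3571 + 0.45·0.6429) ≈ 0.4255

0.4255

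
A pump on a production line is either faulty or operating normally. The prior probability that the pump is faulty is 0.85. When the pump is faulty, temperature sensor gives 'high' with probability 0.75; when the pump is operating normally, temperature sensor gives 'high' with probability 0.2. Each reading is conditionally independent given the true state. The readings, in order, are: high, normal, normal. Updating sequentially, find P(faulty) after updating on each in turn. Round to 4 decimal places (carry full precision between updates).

0.6748

Each posterior becomes the prior for the next update.
After 'high': P(faulty) = 0.75·0.8500 / (0.75·0.8500 + 0.2·0.1500) ≈ 0.9551
After 'normal': P(faulty) = 0.25·0.9551 / (0.25·0.9551 + 0.8·0.0449) ≈ 0.8691
After 'normal': P(faulty) = 0.25·0.8691 / (0.25·0.8691 + 0.8·0.1309) ≈ 0.6748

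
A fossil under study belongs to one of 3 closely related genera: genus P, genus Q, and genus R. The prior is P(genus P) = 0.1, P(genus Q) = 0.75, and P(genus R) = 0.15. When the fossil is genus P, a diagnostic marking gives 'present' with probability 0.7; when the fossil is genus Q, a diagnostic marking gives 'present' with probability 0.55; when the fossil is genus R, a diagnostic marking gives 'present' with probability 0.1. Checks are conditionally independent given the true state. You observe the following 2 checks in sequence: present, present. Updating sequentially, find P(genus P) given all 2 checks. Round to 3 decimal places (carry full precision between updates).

0.177

After 'present': normaliser = 0.7·0.1000 + 0.55·0.7500 + 0.1·0.1500; P(genus P) ≈ 0.1407, P(genus Q) ≈ 0.8291, P(genus R) ≈ 0.0302
After 'present': normaliser = 0.7·0.1407 + 0.55·0.8291 + 0.1·0.0302; P(genus P) ≈ 0.1767, P(genus Q) ≈ 0.8179, P(genus R) ≈ 0.0054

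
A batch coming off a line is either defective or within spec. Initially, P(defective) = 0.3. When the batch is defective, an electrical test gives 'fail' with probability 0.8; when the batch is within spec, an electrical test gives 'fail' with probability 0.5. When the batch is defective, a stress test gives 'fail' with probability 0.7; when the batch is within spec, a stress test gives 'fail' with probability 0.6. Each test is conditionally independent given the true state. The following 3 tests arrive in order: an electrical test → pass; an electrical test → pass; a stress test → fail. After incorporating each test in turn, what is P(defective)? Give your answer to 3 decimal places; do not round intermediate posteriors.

0.074

After an electrical test='pass': P(defective) = 0.2·0.3000 / (0.2·0.3000 + 0.5·0.7000) ≈ 0.1463
After an electrical test='pass': P(defective) = 0.2·0.1463 / (0.2·0.1463 + 0.5·0.8537) ≈ 0.0642
After a stress test='fail': P(defective) = 0.7·0.0642 / (0.7·0.0642 + 0.6·0.9358) ≈ 0.0741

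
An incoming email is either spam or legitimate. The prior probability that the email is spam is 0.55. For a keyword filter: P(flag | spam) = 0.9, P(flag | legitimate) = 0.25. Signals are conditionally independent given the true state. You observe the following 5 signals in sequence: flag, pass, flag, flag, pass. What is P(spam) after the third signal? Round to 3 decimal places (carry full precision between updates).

Apply Bayes' rule sequentially, carrying P(spam) forward.
After 'flag': P(spam) = 0.9·0.5500 / (0.9·0.5500 + 0.25·0.4500) ≈ 0.8148
After 'pass': P(spam) = 0.1·0.8148 / (0.1·0.8148 + 0.75·0.1852) ≈ 0.3697
After 'flag': P(spam) = 0.9·0.3697 / (0.9·0.3697 + 0.25·0.6303) ≈ 0.6787

0.679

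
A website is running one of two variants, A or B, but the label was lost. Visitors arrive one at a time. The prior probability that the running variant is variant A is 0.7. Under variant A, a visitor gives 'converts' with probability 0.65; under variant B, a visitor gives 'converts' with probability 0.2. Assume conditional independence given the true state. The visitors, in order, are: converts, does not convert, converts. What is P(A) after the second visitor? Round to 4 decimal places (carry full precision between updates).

After 'converts': P(A) = 0.65·0.7000 / (0.65·0.7000 + 0.2·0.3000) ≈ 0.8835
After 'does not convert': P(A) = 0.35·0.8835 / (0.35·0.8835 + 0.8·0.1165) ≈ 0.7684

0.7684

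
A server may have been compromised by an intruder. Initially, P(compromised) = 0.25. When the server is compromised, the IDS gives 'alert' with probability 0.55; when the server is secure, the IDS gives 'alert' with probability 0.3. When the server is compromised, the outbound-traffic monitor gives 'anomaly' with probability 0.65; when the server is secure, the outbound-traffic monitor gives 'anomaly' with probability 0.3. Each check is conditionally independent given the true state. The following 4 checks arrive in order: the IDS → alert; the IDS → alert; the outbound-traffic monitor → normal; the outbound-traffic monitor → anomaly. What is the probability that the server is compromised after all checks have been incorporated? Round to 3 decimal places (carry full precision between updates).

0.548

Each posterior becomes the prior for the next update.
After the IDS='alert': P(compromised) = 0.55·0.2500 / (0.55·0.2500 + 0.3·0.7500) ≈ 0.3793
After the IDS='alert': P(compromised) = 0.55·0.3793 / (0.55·0.3793 + 0.3·0.6207) ≈ 0.5284
After the outbound-traffic monitor='normal': P(compromised) = 0.35·0.5284 / (0.35·0.5284 + 0.7·0.4716) ≈ 0.3591
After the outbound-traffic monitor='anomaly': P(compromised) = 0.65·0.3591 / (0.65·0.3591 + 0.3·0.6409) ≈ 0.5483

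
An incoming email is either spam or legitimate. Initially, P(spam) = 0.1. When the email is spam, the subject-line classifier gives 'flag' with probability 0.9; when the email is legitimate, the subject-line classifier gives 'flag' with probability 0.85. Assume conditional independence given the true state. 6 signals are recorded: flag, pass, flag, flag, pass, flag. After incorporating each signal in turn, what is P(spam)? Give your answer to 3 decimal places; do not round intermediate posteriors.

Each posterior becomes the prior for the next update.
After 'flag': P(spam) = 0.9·0.1000 / (0.9·0.1000 + 0.85·0.9000) ≈ 0.1053
After 'pass': P(spam) = 0.1·0.1053 / (0.1·0.1053 + 0.15·0.8947) ≈ 0.0727
After 'flag': P(spam) = 0.9·0.0727 / (0.9·0.0727 + 0.85·0.9273) ≈ 0.0767
After 'flag': P(spam) = 0.9·0.0767 / (0.9·0.0767 + 0.85·0.9233) ≈ 0.0808
After 'pass': P(spam) = 0.1·0.0808 / (0.1·0.0808 + 0.15·0.9192) ≈ 0.0554
After 'flag': P(spam) = 0.9·0.0554 / (0.9·0.0554 + 0.85·0.9446) ≈ 0.0584

0.058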